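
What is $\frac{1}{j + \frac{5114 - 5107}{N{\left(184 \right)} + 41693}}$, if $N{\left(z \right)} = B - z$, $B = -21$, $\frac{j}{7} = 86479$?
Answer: $\frac{41488}{25114885271} \approx 1.6519 \cdot 10^{-6}$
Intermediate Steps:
$j = 605353$ ($j = 7 \cdot 86479 = 605353$)
$N{\left(z \right)} = -21 - z$
$\frac{1}{j + \frac{5114 - 5107}{N{\left(184 \right)} + 41693}} = \frac{1}{605353 + \frac{5114 - 5107}{\left(-21 - 184\right) + 41693}} = \frac{1}{605353 + \frac{7}{\left(-21 - 184\right) + 41693}} = \frac{1}{605353 + \frac{7}{-205 + 41693}} = \frac{1}{605353 + \frac{7}{41488}} = \frac{1}{\frac{25114885271}{41488}} = \frac{41488}{25114885271}$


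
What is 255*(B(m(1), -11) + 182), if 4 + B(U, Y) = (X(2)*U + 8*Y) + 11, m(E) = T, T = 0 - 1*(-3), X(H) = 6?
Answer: 30345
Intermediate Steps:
T = 3 (T = 0 + 3 = 3)
m(E) = 3
B(U, Y) = 7 + 6*U + 8*Y (B(U, Y) = -4 + ((6*U + 8*Y) + 11) = -4 + (11 + 6*U + 8*Y) = 7 + 6*U + 8*Y)
255*(B(m(1), -11) + 182) = 255*((7 + 6*3 + 8*(-11)) + 182) = 255*((7 + 18 - 88) + 182) = 255*(-63 + 182) = 255*119 = 30345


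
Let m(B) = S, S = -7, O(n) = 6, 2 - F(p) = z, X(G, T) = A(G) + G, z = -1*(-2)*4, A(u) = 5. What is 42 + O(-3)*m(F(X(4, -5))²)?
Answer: 0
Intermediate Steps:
z = 8 (z = 2*4 = 8)
X(G, T) = 5 + G
F(p) = -6 (F(p) = 2 - 1*8 = 2 - 8 = -6)
m(B) = -7
42 + O(-3)*m(F(X(4, -5))²) = 42 + 6*(-7) = 42 - 42 = 0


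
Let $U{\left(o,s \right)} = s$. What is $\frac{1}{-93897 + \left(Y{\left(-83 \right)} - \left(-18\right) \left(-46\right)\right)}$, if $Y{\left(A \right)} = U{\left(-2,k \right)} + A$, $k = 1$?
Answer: $- \frac{1}{94807} \approx -1.0548 \cdot 10^{-5}$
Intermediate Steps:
$Y{\left(A \right)} = 1 + A$
$\frac{1}{-93897 + \left(Y{\left(-83 \right)} - \left(-18\right) \left(-46\right)\right)} = \frac{1}{-93897 + \left(\left(1 - 83\right) - \left(-18\right) \left(-46\right)\right)} = \frac{1}{-93897 - 910} = \frac{1}{-94807} = - \frac{1}{94807}$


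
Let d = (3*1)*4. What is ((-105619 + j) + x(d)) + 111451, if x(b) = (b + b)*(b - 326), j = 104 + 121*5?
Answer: -995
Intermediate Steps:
j = 709 (j = 104 + 605 = 709)
d = 12 (d = 3*4 = 12)
x(b) = 2*b*(-326 + b) (x(b) = (2*b)*(-326 + b) = 2*b*(-326 + b))
((-105619 + j) + x(d)) + 111451 = ((-105619 + 709) + 2*12*(-326 + 12)) + 111451 = (-104910 + 2*12*(-314)) + 111451 = (-104910 - 7536) + 111451 = -112446 + 111451 = -995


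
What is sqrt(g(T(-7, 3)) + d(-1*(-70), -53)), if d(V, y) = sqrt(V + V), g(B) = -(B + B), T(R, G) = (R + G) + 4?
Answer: sqrt(2)*35**(1/4) ≈ 3.4398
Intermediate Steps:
T(R, G) = 4 + G + R (T(R, G) = (G + R) + 4 = 4 + G + R)
g(B) = -2*B
d(V, y) = sqrt(2)*sqrt(V) (d(V, y) = sqrt(2*V) = sqrt(2)*sqrt(V))
sqrt(g(T(-7, 3)) + d(-1*(-70), -53)) = sqrt(-2*(4 + 3 - 7) + sqrt(2)*sqrt(-1*(-70))) = sqrt(-2*0 + sqrt(2)*sqrt(70)) = sqrt(0 + 2*sqrt(35)) = sqrt(2*sqrt(35)) = sqrt(2)*35**(1/4)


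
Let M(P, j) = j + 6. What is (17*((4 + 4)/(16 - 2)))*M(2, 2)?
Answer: 544/7 ≈ 77.714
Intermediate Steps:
M(P, j) = 6 + j
(17*((4 + 4)/(16 - 2)))*M(2, 2) = (17*((4 + 4)/(16 - 2)))*(6 + 2) = (17*(8/14))*8 = (17*(8*(1/14)))*8 = (17*(4/7))*8 = (68/7)*8 = 544/7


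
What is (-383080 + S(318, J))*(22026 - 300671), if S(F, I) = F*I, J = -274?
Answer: 131022222740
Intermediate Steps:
(-383080 + S(318, J))*(22026 - 300671) = (-383080 + 318*(-274))*(22026 - 300671) = (-383080 - 87132)*(-278645) = -470212*(-278645) = 131022222740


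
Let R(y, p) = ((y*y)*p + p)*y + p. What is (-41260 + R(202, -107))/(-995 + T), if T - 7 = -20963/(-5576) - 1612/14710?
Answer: 36172151484312760/40369653631 ≈ 8.9602e+5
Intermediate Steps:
T = 436768969/41011480 (T = 7 + (-20963/(-5576) - 1612/14710) = 7 + (-20963*(-1/5576) - 1612*1/14710) = 7 + (20963/5576 - 806/7355) = 7 + 149688609/41011480 = 436768969/41011480 ≈ 10.650)
R(y, p) = p + y*(p + p*y²) (R(y, p) = (y²*p + p)*y + p = (p*y² + p)*y + p = (p + p*y²)*y + p = y*(p + p*y²) + p = p + y*(p + p*y²))
(-41260 + R(202, -107))/(-995 + T) = (-41260 - 107*(1 + 202 + 202³))/(-995 + 436768969/41011480) = (-41260 - 107*(1 + 202 + 8242408))/(-40369653631/41011480) = (-41260 - 107*8242611)*(-41011480/40369653631) = (-41260 - 881959377)*(-41011480/40369653631) = -882000637*(-41011480/40369653631) = 36172151484312760/40369653631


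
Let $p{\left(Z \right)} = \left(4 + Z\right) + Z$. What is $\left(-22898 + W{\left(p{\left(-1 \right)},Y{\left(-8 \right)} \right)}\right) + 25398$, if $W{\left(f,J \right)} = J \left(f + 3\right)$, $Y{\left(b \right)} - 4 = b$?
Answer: $2480$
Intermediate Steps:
$Y{\left(b \right)} = 4 + b$
$p{\left(Z \right)} = 4 + 2 Z$
$W{\left(f,J \right)} = J \left(3 + f\right)$
$\left(-22898 + W{\left(p{\left(-1 \right)},Y{\left(-8 \right)} \right)}\right) + 25398 = \left(-22898 + \left(4 - 8\right) \left(3 + \left(4 + 2 \left(-1\right)\right)\right)\right) + 25398 = \left(-22898 - 4 \left(3 + \left(4 - 2\right)\right)\right) + 25398 = \left(-22898 - 4 \left(3 + 2\right)\right) + 25398 = \left(-22898 - 20\right) + 25398 = -22918 + 25398 = 2480$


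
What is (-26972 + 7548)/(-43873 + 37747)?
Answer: 9712/3063 ≈ 3.1707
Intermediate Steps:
(-26972 + 7548)/(-43873 + 37747) = -19424/(-6126) = -19424*(-1/6126) = 9712/3063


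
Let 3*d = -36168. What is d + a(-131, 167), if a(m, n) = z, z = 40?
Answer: -12016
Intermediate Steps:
a(m, n) = 40
d = -12056 (d = (⅓)*(-36168) = -12056)
d + a(-131, 167) = -12056 + 40 = -12016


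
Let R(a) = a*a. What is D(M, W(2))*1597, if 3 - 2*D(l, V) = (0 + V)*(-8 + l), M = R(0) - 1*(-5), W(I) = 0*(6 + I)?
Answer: 4791/2 ≈ 2395.5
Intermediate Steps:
R(a) = a**2
W(I) = 0
M = 5 (M = 0**2 - 1*(-5) = 0 + 5 = 5)
D(l, V) = 3/2 - V*(-8 + l)/2 (D(l, V) = 3/2 - (0 + V)*(-8 + l)/2 = 3/2 - V*(-8 + l)/2)
D(M, W(2))*1597 = (3/2 + 4*0 - 1/2*0*5)*1597 = (3/2 + 0 + 0)*1597 = (3/2)*1597 = 4791/2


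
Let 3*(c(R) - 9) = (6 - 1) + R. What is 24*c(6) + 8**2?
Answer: 368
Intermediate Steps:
c(R) = 32/3 + R/3 (c(R) = 9 + ((6 - 1) + R)/3 = 9 + (5 + R)/3 = 9 + (5/3 + R/3) = 32/3 + R/3)
24*c(6) + 8**2 = 24*(32/3 + (1/3)*6) + 8**2 = 24*(32/3 + 2) + 64 = 24*(38/3) + 64 = 304 + 64 = 368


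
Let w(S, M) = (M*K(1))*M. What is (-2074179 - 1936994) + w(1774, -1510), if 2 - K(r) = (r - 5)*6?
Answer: 55271427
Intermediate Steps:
K(r) = 32 - 6*r (K(r) = 2 - (r - 5)*6 = 2 - (-5 + r)*6 = 2 - (-30 + 6*r) = 2 + (30 - 6*r) = 32 - 6*r)
w(S, M) = 26*M**2 (w(S, M) = (M*(32 - 6*1))*M = (M*(32 - 6))*M = (M*26)*M = (26*M)*M = 26*M**2)
(-2074179 - 1936994) + w(1774, -1510) = (-2074179 - 1936994) + 26*(-1510)**2 = -4011173 + 26*2280100 = -4011173 + 59282600 = 55271427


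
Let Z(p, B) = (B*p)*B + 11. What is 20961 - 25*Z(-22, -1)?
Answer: 21236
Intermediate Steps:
Z(p, B) = 11 + p*B² (Z(p, B) = p*B² + 11 = 11 + p*B²)
20961 - 25*Z(-22, -1) = 20961 - 25*(11 - 22*(-1)²) = 20961 - 25*(11 - 22*1) = 20961 - 25*(11 - 22) = 20961 - 25*(-11) = 20961 + 275 = 21236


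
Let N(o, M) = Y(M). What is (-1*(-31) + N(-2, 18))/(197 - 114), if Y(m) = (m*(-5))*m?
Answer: -1589/83 ≈ -19.145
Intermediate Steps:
Y(m) = -5*m**2 (Y(m) = (-5*m)*m = -5*m**2)
N(o, M) = -5*M**2
(-1*(-31) + N(-2, 18))/(197 - 114) = (-1*(-31) - 5*18**2)/(197 - 114) = (31 - 5*324)/83 = (31 - 1620)*(1/83) = -1589*1/83 = -1589/83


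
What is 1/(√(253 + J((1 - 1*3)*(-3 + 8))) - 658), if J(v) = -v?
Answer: -658/432701 - √263/432701 ≈ -0.0015582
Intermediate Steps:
1/(√(253 + J((1 - 1*3)*(-3 + 8))) - 658) = 1/(√(253 - (1 - 1*3)*(-3 + 8)) - 658) = 1/(√(253 - (1 - 3)*5) - 658) = 1/(√(253 - (-2)*5) - 658) = 1/(√(253 - 1*(-10)) - 658) = 1/(√(253 + 10) - 658) = 1/(√263 - 658) = 1/(-658 + √263)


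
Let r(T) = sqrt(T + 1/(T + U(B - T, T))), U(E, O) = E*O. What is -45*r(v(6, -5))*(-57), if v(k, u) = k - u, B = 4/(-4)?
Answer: 2565*sqrt(1330)/11 ≈ 8504.0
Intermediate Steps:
B = -1 (B = 4*(-1/4) = -1)
r(T) = sqrt(T + 1/(T + T*(-1 - T))) (r(T) = sqrt(T + 1/(T + (-1 - T)*T)) = sqrt(T + 1/(T + T*(-1 - T))))
-45*r(v(6, -5))*(-57) = -45*sqrt((6 - 1*(-5)) - 1/(6 - 1*(-5))**2)*(-57) = -45*sqrt((6 + 5) - 1/(6 + 5)**2)*(-57) = -45*sqrt(11 - 1/11**2)*(-57) = -45*sqrt(11 - 1*1/121)*(-57) = -45*sqrt(11 - 1/121)*(-57) = -45*sqrt(1330)/11*(-57) = 2565*sqrt(1330)/11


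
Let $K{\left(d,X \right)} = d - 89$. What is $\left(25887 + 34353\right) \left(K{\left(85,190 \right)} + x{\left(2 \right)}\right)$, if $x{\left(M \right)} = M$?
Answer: $-120480$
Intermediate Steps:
$K{\left(d,X \right)} = -89 + d$
$\left(25887 + 34353\right) \left(K{\left(85,190 \right)} + x{\left(2 \right)}\right) = \left(25887 + 34353\right) \left(\left(-89 + 85\right) + 2\right) = 60240 \left(-4 + 2\right) = 60240 \left(-2\right) = -120480$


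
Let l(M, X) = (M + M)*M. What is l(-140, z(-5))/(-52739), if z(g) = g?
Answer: -39200/52739 ≈ -0.74328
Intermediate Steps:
l(M, X) = 2*M² (l(M, X) = (2*M)*M = 2*M²)
l(-140, z(-5))/(-52739) = (2*(-140)²)/(-52739) = (2*19600)*(-1/52739) = 39200*(-1/52739) = -39200/52739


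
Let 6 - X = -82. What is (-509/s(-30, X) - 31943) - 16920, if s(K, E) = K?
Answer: -1465381/30 ≈ -48846.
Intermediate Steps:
X = 88 (X = 6 - 1*(-82) = 6 + 82 = 88)
(-509/s(-30, X) - 31943) - 16920 = (-509/(-30) - 31943) - 16920 = (-509*(-1/30) - 31943) - 16920 = (509/30 - 31943) - 16920 = -957781/30 - 16920 = -1465381/30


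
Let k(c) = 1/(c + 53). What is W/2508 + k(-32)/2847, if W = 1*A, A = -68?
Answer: -338584/12495483 ≈ -0.027097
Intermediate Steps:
k(c) = 1/(53 + c)
W = -68 (W = 1*(-68) = -68)
W/2508 + k(-32)/2847 = -68/2508 + 1/((53 - 32)*2847) = -68*1/2508 + (1/2847)/21 = -17/627 + (1/21)*(1/2847) = -17/627 + 1/59787 = -338584/12495483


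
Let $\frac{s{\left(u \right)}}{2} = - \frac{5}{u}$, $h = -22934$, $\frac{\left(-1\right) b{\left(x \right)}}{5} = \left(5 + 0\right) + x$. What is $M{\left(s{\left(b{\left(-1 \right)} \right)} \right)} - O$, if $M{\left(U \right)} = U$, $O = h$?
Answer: $\frac{45869}{2} \approx 22935.0$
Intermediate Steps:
$b{\left(x \right)} = -25 - 5 x$ ($b{\left(x \right)} = - 5 \left(\left(5 + 0\right) + x\right) = - 5 \left(5 + x\right) = -25 - 5 x$)
$s{\left(u \right)} = - \frac{10}{u}$ ($s{\left(u \right)} = 2 \left(- \frac{5}{u}\right) = - \frac{10}{u}$)
$O = -22934$
$M{\left(s{\left(b{\left(-1 \right)} \right)} \right)} - O = - \frac{10}{-25 - -5} - -22934 = - \frac{10}{-25 + 5} + 22934 = - \frac{10}{-20} + 22934 = \left(-10\right) \left(- \frac{1}{20}\right) + 22934 = \frac{1}{2} + 22934 = \frac{45869}{2}$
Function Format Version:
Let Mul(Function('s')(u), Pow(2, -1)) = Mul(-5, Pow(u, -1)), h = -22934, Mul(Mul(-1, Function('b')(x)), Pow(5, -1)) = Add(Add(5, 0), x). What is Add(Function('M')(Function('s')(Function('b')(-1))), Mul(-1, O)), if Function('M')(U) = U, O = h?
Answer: Rational(45869, 2) ≈ 22935.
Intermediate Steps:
Function('b')(x) = Add(-25, Mul(-5, x)) (Function('b')(x) = Mul(-5, Add(Add(5, 0), x)) = Mul(-5, Add(5, x)) = Add(-25, Mul(-5, x)))
Function('s')(u) = Mul(-10, Pow(u, -1)) (Function('s')(u) = Mul(2, Mul(-5, Pow(u, -1))) = Mul(-10, Pow(u, -1)))
O = -22934
Add(Function('M')(Function('s')(Function('b')(-1))), Mul(-1, O)) = Add(Mul(-10, Pow(Add(-25, Mul(-5, -1)), -1)), Mul(-1, -22934)) = Add(Mul(-10, Pow(Add(-25, 5), -1)), 22934) = Add(Mul(-10, Pow(-20, -1)), 22934) = Add(Mul(-10, Rational(-1, 20)), 22934) = Add(Rational(1, 2), 22934) = Rational(45869, 2)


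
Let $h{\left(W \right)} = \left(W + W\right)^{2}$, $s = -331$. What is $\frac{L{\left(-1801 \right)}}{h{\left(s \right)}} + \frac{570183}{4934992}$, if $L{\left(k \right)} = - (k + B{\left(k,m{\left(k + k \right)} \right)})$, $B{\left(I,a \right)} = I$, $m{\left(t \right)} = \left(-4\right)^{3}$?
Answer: $\frac{66913779959}{540682658512} \approx 0.12376$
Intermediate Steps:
$m{\left(t \right)} = -64$
$h{\left(W \right)} = 4 W^{2}$ ($h{\left(W \right)} = \left(2 W\right)^{2} = 4 W^{2}$)
$L{\left(k \right)} = - 2 k$ ($L{\left(k \right)} = - (k + k) = - 2 k$)
$\frac{L{\left(-1801 \right)}}{h{\left(s \right)}} + \frac{570183}{4934992} = \frac{\left(-2\right) \left(-1801\right)}{4 \left(-331\right)^{2}} + \frac{570183}{4934992} = \frac{3602}{4 \cdot 109561} + 570183 \cdot \frac{1}{4934992} = \frac{3602}{438244} + \frac{570183}{4934992} = 3602 \cdot \frac{1}{438244} + \frac{570183}{4934992} = \frac{1801}{219122} + \frac{570183}{4934992} = \frac{66913779959}{540682658512}$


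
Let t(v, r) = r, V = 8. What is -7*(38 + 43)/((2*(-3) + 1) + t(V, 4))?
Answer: 567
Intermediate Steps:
-7*(38 + 43)/((2*(-3) + 1) + t(V, 4)) = -7*(38 + 43)/((2*(-3) + 1) + 4) = -567/((-6 + 1) + 4) = -567/(-5 + 4) = -567/(-1) = -567*(-1) = -7*(-81) = 567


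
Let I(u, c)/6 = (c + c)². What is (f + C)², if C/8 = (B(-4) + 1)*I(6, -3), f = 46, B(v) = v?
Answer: 26399044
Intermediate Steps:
I(u, c) = 24*c² (I(u, c) = 6*(c + c)² = 6*(2*c)² = 6*(4*c²) = 24*c²)
C = -5184 (C = 8*((-4 + 1)*(24*(-3)²)) = 8*(-72*9) = 8*(-3*216) = 8*(-648) = -5184)
(f + C)² = (46 - 5184)² = (-5138)² = 26399044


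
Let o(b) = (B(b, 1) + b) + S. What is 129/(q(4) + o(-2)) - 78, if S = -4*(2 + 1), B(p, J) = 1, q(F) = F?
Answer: -277/3 ≈ -92.333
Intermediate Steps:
S = -12 (S = -4*3 = -2*6 = -12)
o(b) = -11 + b (o(b) = (1 + b) - 12 = -11 + b)
129/(q(4) + o(-2)) - 78 = 129/(4 + (-11 - 2)) - 78 = 129/(4 - 13) - 78 = 129/(-9) - 78 = -⅑*129 - 78 = -43/3 - 78 = -277/3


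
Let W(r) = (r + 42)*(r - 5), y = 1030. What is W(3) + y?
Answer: 940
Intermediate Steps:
W(r) = (-5 + r)*(42 + r) (W(r) = (42 + r)*(-5 + r) = (-5 + r)*(42 + r))
W(3) + y = (-210 + 3² + 37*3) + 1030 = (-210 + 9 + 111) + 1030 = -90 + 1030 = 940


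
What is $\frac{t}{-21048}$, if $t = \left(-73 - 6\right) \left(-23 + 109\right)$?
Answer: $\frac{3397}{10524} \approx 0.32279$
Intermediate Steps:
$t = -6794$ ($t = \left(-79\right) 86 = -6794$)
$\frac{t}{-21048} = - \frac{6794}{-21048} = \left(-6794\right) \left(- \frac{1}{21048}\right) = \frac{3397}{10524}$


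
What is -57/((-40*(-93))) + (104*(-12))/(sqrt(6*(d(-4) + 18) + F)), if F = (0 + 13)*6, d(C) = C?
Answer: -19/1240 - 208*sqrt(2)/3 ≈ -98.068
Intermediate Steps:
F = 78 (F = 13*6 = 78)
-57/((-40*(-93))) + (104*(-12))/(sqrt(6*(d(-4) + 18) + F)) = -57/((-40*(-93))) + (104*(-12))/(sqrt(6*(-4 + 18) + 78)) = -57/3720 - 1248/sqrt(6*14 + 78) = -57*1/3720 - 1248/sqrt(84 + 78) = -19/1240 - 1248*sqrt(2)/18 = -19/1240 - 208*sqrt(2)/3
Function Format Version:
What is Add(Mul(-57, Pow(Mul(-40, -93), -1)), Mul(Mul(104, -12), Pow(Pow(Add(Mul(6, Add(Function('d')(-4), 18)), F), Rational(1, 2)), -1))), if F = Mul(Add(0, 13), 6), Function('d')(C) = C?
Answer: Add(Rational(-19, 1240), Mul(Rational(-208, 3), Pow(2, Rational(1, 2)))) ≈ -98.068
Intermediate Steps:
F = 78 (F = Mul(13, 6) = 78)
Add(Mul(-57, Pow(Mul(-40, -93), -1)), Mul(Mul(104, -12), Pow(Pow(Add(Mul(6, Add(Function('d')(-4), 18)), F), Rational(1, 2)), -1))) = Add(Mul(-57, Pow(Mul(-40, -93), -1)), Mul(Mul(104, -12), Pow(Pow(Add(Mul(6, Add(-4, 18)), 78), Rational(1, 2)), -1))) = Add(Mul(-57, Pow(3720, -1)), Mul(-1248, Pow(Pow(Add(Mul(6, 14), 78), Rational(1, 2)), -1))) = Add(Mul(-57, Rational(1, 3720)), Mul(-1248, Pow(Pow(Add(84, 78), Rational(1, 2)), -1))) = Add(Rational(-19, 1240), Mul(-1248, Pow(Pow(162, Rational(1, 2)), -1))) = Add(Rational(-19, 1240), Mul(-1248, Pow(Mul(9, Pow(2, Rational(1, 2))), -1))) = Add(Rational(-19, 1240), Mul(-1248, Mul(Rational(1, 18), Pow(2, Rational(1, 2))))) = Add(Rational(-19, 1240), Mul(Rational(-208, 3), Pow(2, Rational(1, 2))))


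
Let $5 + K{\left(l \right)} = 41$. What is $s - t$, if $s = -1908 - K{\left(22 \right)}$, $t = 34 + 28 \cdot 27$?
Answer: $-2734$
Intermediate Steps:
$t = 790$ ($t = 34 + 756 = 790$)
$K{\left(l \right)} = 36$ ($K{\left(l \right)} = -5 + 41 = 36$)
$s = -1944$ ($s = -1908 - 36 = -1944$)
$s - t = -1944 - 790 = -2734$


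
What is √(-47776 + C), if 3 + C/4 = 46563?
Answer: 4*√8654 ≈ 372.11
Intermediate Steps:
C = 186240 (C = -12 + 4*46563 = -12 + 186252 = 186240)
√(-47776 + C) = √(-47776 + 186240) = √138464 = 4*√8654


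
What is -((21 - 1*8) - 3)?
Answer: -10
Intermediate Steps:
-((21 - 1*8) - 3) = -((21 - 8) - 3) = -(13 - 3) = -1*10 = -10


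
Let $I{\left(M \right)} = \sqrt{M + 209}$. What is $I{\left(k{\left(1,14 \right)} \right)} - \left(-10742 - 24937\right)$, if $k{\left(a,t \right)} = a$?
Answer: $35679 + \sqrt{210} \approx 35694.0$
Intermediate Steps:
$I{\left(M \right)} = \sqrt{209 + M}$
$I{\left(k{\left(1,14 \right)} \right)} - \left(-10742 - 24937\right) = \sqrt{209 + 1} - \left(-10742 - 24937\right) = \sqrt{210} - \left(-10742 - 24937\right) = \sqrt{210} - -35679 = \sqrt{210} + 35679 = 35679 + \sqrt{210}$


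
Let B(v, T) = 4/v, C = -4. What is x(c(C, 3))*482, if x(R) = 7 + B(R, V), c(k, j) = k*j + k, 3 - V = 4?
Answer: 6507/2 ≈ 3253.5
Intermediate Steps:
V = -1 (V = 3 - 1*4 = 3 - 4 = -1)
c(k, j) = k + j*k (c(k, j) = j*k + k = k + j*k)
x(R) = 7 + 4/R
x(c(C, 3))*482 = (7 + 4/((-4*(1 + 3))))*482 = (7 + 4/((-4*4)))*482 = (7 + 4/(-16))*482 = (7 + 4*(-1/16))*482 = (7 - 1/4)*482 = (27/4)*482 = 6507/2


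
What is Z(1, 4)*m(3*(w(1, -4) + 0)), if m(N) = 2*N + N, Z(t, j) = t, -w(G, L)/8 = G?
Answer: -72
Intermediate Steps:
w(G, L) = -8*G
m(N) = 3*N
Z(1, 4)*m(3*(w(1, -4) + 0)) = 1*(3*(3*(-8*1 + 0))) = 1*(3*(3*(-8 + 0))) = 1*(3*(3*(-8))) = 1*(3*(-24)) = 1*(-72) = -72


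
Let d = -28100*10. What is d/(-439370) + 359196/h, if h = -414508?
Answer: -1033579963/4553059499 ≈ -0.22701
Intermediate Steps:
d = -281000 (d = -5620*50 = -281000)
d/(-439370) + 359196/h = -281000/(-439370) + 359196/(-414508) = -281000*(-1/439370) + 359196*(-1/414508) = 28100/43937 - 89799/103627 = -1033579963/4553059499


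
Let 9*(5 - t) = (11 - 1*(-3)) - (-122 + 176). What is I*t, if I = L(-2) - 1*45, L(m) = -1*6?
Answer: -1445/3 ≈ -481.67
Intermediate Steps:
L(m) = -6
t = 85/9 (t = 5 - ((11 - 1*(-3)) - (-122 + 176))/9 = 5 - ((11 + 3) - 1*54)/9 = 5 - (14 - 54)/9 = 5 - 1/9*(-40) = 5 + 40/9 = 85/9 ≈ 9.4444)
I = -51 (I = -6 - 1*45 = -6 - 45 = -51)
I*t = -51*85/9 = -1445/3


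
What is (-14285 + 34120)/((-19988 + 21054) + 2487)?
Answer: 19835/3553 ≈ 5.5826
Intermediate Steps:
(-14285 + 34120)/((-19988 + 21054) + 2487) = 19835/(1066 + 2487) = 19835/3553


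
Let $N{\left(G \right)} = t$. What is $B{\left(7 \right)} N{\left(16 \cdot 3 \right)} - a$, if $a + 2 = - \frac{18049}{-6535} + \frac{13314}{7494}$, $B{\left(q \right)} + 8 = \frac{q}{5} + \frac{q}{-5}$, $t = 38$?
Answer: $- \frac{2502033296}{8162215} \approx -306.54$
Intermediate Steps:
$N{\left(G \right)} = 38$
$B{\left(q \right)} = -8$ ($B{\left(q \right)} = -8 + \left(\frac{q}{5} + \frac{q}{-5}\right) = -8 + \left(q \frac{1}{5} + q \left(- \frac{1}{5}\right)\right) = -8 + \left(\frac{q}{5} - \frac{q}{5}\right) = -8 + 0 = -8$)
$a = \frac{20719936}{8162215}$ ($a = -2 + \left(- \frac{18049}{-6535} + \frac{13314}{7494}\right) = -2 + \left(\left(-18049\right) \left(- \frac{1}{6535}\right) + 13314 \cdot \frac{1}{7494}\right) = -2 + \left(\frac{18049}{6535} + \frac{2219}{1249}\right) = -2 + \frac{37044366}{8162215} = \frac{20719936}{8162215} \approx 2.5385$)
$B{\left(7 \right)} N{\left(16 \cdot 3 \right)} - a = \left(-8\right) 38 - \frac{20719936}{8162215} = -304 - \frac{20719936}{8162215} = - \frac{2502033296}{8162215}$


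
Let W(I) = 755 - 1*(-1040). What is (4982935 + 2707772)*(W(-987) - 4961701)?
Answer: -38145183793542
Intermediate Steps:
W(I) = 1795 (W(I) = 755 + 1040 = 1795)
(4982935 + 2707772)*(W(-987) - 4961701) = (4982935 + 2707772)*(1795 - 4961701) = 7690707*(-4959906) = -38145183793542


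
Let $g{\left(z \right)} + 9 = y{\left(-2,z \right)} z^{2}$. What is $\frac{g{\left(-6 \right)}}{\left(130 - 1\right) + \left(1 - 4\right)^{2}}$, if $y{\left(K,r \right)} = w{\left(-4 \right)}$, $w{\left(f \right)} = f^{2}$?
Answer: $\frac{189}{46} \approx 4.1087$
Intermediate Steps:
$y{\left(K,r \right)} = 16$ ($y{\left(K,r \right)} = \left(-4\right)^{2} = 16$)
$g{\left(z \right)} = -9 + 16 z^{2}$
$\frac{g{\left(-6 \right)}}{\left(130 - 1\right) + \left(1 - 4\right)^{2}} = \frac{-9 + 16 \left(-6\right)^{2}}{\left(130 - 1\right) + \left(1 - 4\right)^{2}} = \frac{-9 + 16 \cdot 36}{\left(130 - 1\right) + \left(-3\right)^{2}} = \frac{-9 + 576}{129 + 9} = \frac{567}{138} = 567 \cdot \frac{1}{138} = \frac{189}{46}$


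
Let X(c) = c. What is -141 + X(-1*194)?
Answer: -335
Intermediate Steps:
-141 + X(-1*194) = -141 - 1*194 = -141 - 194 = -335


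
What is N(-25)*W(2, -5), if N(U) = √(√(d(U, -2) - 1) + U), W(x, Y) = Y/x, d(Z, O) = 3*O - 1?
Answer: -5*√(-25 + 2*I*√2)/2 ≈ -0.70598 - 12.52*I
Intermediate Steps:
d(Z, O) = -1 + 3*O
N(U) = √(U + 2*I*√2) (N(U) = √(√((-1 + 3*(-2)) - 1) + U) = √(√((-1 - 6) - 1) + U) = √(√(-7 - 1) + U) = √(√(-8) + U) = √(2*I*√2 + U) = √(U + 2*I*√2))
N(-25)*W(2, -5) = √(-25 + 2*I*√2)*(-5/2) = -5*√(-25 + 2*I*√2)/2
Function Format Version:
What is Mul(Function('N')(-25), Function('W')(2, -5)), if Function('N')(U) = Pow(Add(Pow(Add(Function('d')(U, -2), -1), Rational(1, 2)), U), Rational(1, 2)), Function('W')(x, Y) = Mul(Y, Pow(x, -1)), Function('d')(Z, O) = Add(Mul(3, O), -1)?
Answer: Mul(Rational(-5, 2), Pow(Add(-25, Mul(2, I, Pow(2, Rational(1, 2)))), Rational(1, 2))) ≈ Add(-0.70598, Mul(-12.520, I))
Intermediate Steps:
Function('d')(Z, O) = Add(-1, Mul(3, O))
Function('N')(U) = Pow(Add(U, Mul(2, I, Pow(2, Rational(1, 2)))), Rational(1, 2)) (Function('N')(U) = Pow(Add(Pow(Add(Add(-1, Mul(3, -2)), -1), Rational(1, 2)), U), Rational(1, 2)) = Pow(Add(Pow(Add(Add(-1, -6), -1), Rational(1, 2)), U), Rational(1, 2)) = Pow(Add(Pow(Add(-7, -1), Rational(1, 2)), U), Rational(1, 2)) = Pow(Add(Pow(-8, Rational(1, 2)), U), Rational(1, 2)) = Pow(Add(Mul(2, I, Pow(2, Rational(1, 2))), U), Rational(1, 2)) = Pow(Add(U, Mul(2, I, Pow(2, Rational(1, 2)))), Rational(1, 2)))
Mul(Function('N')(-25), Function('W')(2, -5)) = Mul(Pow(Add(-25, Mul(2, I, Pow(2, Rational(1, 2)))), Rational(1, 2)), Mul(-5, Pow(2, -1))) = Mul(Pow(Add(-25, Mul(2, I, Pow(2, Rational(1, 2)))), Rational(1, 2)), Mul(-5, Rational(1, 2))) = Mul(Pow(Add(-25, Mul(2, I, Pow(2, Rational(1, 2)))), Rational(1, 2)), Rational(-5, 2)) = Mul(Rational(-5, 2), Pow(Add(-25, Mul(2, I, Pow(2, Rational(1, 2)))), Rational(1, 2)))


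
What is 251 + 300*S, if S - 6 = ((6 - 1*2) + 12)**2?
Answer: 78851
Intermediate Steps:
S = 262 (S = 6 + ((6 - 1*2) + 12)**2 = 6 + ((6 - 2) + 12)**2 = 6 + (4 + 12)**2 = 6 + 16**2 = 6 + 256 = 262)
251 + 300*S = 251 + 300*262 = 251 + 78600 = 78851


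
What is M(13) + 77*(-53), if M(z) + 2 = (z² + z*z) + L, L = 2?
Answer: -3743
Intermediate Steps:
M(z) = 2*z² (M(z) = -2 + ((z² + z*z) + 2) = -2 + ((z² + z²) + 2) = -2 + (2*z² + 2) = -2 + (2 + 2*z²) = 2*z²)
M(13) + 77*(-53) = 2*13² + 77*(-53) = 2*169 - 4081 = 338 - 4081 = -3743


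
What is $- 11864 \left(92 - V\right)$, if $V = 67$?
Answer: $-296600$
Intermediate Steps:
$- 11864 \left(92 - V\right) = - 11864 \left(92 - 67\right) = \left(-11864\right) 25 = -296600$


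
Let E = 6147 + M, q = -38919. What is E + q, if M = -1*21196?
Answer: -53968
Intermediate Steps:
M = -21196
E = -15049 (E = 6147 - 21196 = -15049)
E + q = -15049 - 38919 = -53968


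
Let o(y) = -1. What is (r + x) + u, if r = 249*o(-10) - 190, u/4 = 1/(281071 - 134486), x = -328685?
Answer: -48244641536/146585 ≈ -3.2912e+5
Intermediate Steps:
u = 4/146585 (u = 4/(281071 - 134486) = 4/146585 ≈ 2.7288e-5)
r = -439 (r = 249*(-1) - 190 = -249 - 190 = -439)
(r + x) + u = (-439 - 328685) + 4/146585 = -329124 + 4/146585 = -48244641536/146585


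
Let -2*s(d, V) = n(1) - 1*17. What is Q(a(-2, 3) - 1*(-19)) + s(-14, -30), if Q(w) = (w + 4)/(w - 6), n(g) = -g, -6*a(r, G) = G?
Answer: 54/5 ≈ 10.800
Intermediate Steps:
a(r, G) = -G/6
s(d, V) = 9 (s(d, V) = -(-1*1 - 1*17)/2 = -(-1 - 17)/2 = -½*(-18) = 9)
Q(w) = (4 + w)/(-6 + w)
Q(a(-2, 3) - 1*(-19)) + s(-14, -30) = (4 + (-⅙*3 - 1*(-19)))/(-6 + (-⅙*3 - 1*(-19))) + 9 = (4 + (-½ + 19))/(-6 + (-½ + 19)) + 9 = (4 + 37/2)/(-6 + 37/2) + 9 = (45/2)/(25/2) + 9 = (2/25)*(45/2) + 9 = 9/5 + 9 = 54/5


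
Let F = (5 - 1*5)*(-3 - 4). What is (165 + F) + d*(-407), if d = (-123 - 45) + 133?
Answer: 14410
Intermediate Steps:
F = 0 (F = (5 - 5)*(-7) = 0*(-7) = 0)
d = -35 (d = -168 + 133 = -35)
(165 + F) + d*(-407) = (165 + 0) - 35*(-407) = 165 + 14245 = 14410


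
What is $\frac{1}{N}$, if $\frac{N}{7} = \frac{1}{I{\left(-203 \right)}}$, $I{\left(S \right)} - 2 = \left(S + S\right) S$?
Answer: $\frac{82420}{7} \approx 11774.0$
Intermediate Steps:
$I{\left(S \right)} = 2 + 2 S^{2}$ ($I{\left(S \right)} = 2 + \left(S + S\right) S = 2 + 2 S S = 2 + 2 S^{2}$)
$N = \frac{7}{82420}$ ($N = \frac{7}{2 + 2 \left(-203\right)^{2}} = \frac{7}{2 + 2 \cdot 41209} = \frac{7}{2 + 82418} = \frac{7}{82420} \approx 8.4931 \cdot 10^{-5}$)
$\frac{1}{N} = \frac{1}{\frac{7}{82420}} = \frac{82420}{7}$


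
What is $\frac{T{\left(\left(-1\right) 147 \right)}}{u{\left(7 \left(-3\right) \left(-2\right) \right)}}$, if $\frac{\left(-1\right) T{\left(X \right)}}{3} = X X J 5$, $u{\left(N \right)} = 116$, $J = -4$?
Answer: $\frac{324135}{29} \approx 11177.0$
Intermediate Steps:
$T{\left(X \right)} = 60 X^{2}$ ($T{\left(X \right)} = - 3 X X \left(-4\right) 5 = - 3 X^{2} \left(-4\right) 5 = - 3 - 4 X^{2} \cdot 5 = - 3 \left(- 20 X^{2}\right) = 60 X^{2}$)
$\frac{T{\left(\left(-1\right) 147 \right)}}{u{\left(7 \left(-3\right) \left(-2\right) \right)}} = \frac{60 \left(\left(-1\right) 147\right)^{2}}{116} = 60 \left(-147\right)^{2} \cdot \frac{1}{116} = 60 \cdot 21609 \cdot \frac{1}{116} = 1296540 \cdot \frac{1}{116} = \frac{324135}{29}$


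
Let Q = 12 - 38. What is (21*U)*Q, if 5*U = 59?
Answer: -32214/5 ≈ -6442.8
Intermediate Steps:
U = 59/5 (U = (⅕)*59 = 59/5 ≈ 11.800)
Q = -26
(21*U)*Q = (21*(59/5))*(-26) = (1239/5)*(-26) = -32214/5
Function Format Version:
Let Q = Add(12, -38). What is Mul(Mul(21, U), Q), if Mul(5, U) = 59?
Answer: Rational(-32214, 5) ≈ -6442.8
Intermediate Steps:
U = Rational(59, 5) (U = Mul(Rational(1, 5), 59) = Rational(59, 5) ≈ 11.800)
Q = -26
Mul(Mul(21, U), Q) = Mul(Mul(21, Rational(59, 5)), -26) = Mul(Rational(1239, 5), -26) = Rational(-32214, 5)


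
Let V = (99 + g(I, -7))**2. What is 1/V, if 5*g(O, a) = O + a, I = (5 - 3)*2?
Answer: 25/242064 ≈ 0.00010328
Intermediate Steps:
I = 4 (I = 2*2 = 4)
g(O, a) = O/5 + a/5 (g(O, a) = (O + a)/5 = O/5 + a/5)
V = 242064/25 (V = (99 + ((1/5)*4 + (1/5)*(-7)))**2 = (99 + (4/5 - 7/5))**2 = (99 - 3/5)**2 = (492/5)**2 = 242064/25 ≈ 9682.6)
1/V = 1/(242064/25) = 25/242064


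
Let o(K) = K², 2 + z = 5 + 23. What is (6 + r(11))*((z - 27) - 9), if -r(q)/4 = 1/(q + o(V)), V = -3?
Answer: -58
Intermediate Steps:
z = 26 (z = -2 + (5 + 23) = -2 + 28 = 26)
r(q) = -4/(9 + q) (r(q) = -4/(q + (-3)²) = -4/(q + 9) = -4/(9 + q))
(6 + r(11))*((z - 27) - 9) = (6 - 4/(9 + 11))*((26 - 27) - 9) = (6 - 4/20)*(-1 - 9) = (6 - 4*1/20)*(-10) = (6 - ⅕)*(-10) = (29/5)*(-10) = -58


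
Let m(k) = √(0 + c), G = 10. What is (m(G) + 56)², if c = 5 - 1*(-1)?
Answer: (56 + √6)² ≈ 3416.3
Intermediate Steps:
c = 6 (c = 5 + 1 = 6)
m(k) = √6 (m(k) = √(0 + 6) = √6)
(m(G) + 56)² = (√6 + 56)² = (56 + √6)²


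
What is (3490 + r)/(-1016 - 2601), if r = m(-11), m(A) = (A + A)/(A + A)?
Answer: -3491/3617 ≈ -0.96516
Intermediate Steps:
m(A) = 1 (m(A) = (2*A)/((2*A)) = (2*A)*(1/(2*A)) = 1)
r = 1
(3490 + r)/(-1016 - 2601) = (3490 + 1)/(-1016 - 2601) = 3491/(-3617) = 3491*(-1/3617) = -3491/3617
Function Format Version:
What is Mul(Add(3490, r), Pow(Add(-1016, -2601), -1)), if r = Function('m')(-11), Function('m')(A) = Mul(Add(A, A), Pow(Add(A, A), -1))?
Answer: Rational(-3491, 3617) ≈ -0.96516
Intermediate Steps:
Function('m')(A) = 1 (Function('m')(A) = Mul(Mul(2, A), Pow(Mul(2, A), -1)) = Mul(Mul(2, A), Mul(Rational(1, 2), Pow(A, -1))) = 1)
r = 1
Mul(Add(3490, r), Pow(Add(-1016, -2601), -1)) = Mul(Add(3490, 1), Pow(Add(-1016, -2601), -1)) = Mul(3491, Pow(-3617, -1)) = Mul(3491, Rational(-1, 3617)) = Rational(-3491, 3617)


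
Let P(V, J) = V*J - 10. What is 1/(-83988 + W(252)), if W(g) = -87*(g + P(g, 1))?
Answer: -1/126966 ≈ -7.8761e-6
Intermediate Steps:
P(V, J) = -10 + J*V (P(V, J) = J*V - 10 = -10 + J*V)
W(g) = 870 - 174*g (W(g) = -87*(g + (-10 + 1*g)) = -87*(g + (-10 + g)) = -87*(-10 + 2*g) = 870 - 174*g)
1/(-83988 + W(252)) = 1/(-83988 + (870 - 174*252)) = 1/(-83988 + (870 - 43848)) = 1/(-83988 - 42978) = 1/(-126966) = -1/126966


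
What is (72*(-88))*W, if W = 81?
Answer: -513216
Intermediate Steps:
(72*(-88))*W = (72*(-88))*81 = -6336*81 = -513216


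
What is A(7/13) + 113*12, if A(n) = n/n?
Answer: 1357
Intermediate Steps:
A(n) = 1
A(7/13) + 113*12 = 1 + 113*12 = 1 + 1356 = 1357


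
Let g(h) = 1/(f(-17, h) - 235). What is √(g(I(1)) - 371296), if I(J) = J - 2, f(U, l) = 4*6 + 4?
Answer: I*√1767740279/69 ≈ 609.34*I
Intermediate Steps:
f(U, l) = 28 (f(U, l) = 24 + 4 = 28)
I(J) = -2 + J
g(h) = -1/207 (g(h) = 1/(28 - 235) = 1/(-207) = -1/207)
√(g(I(1)) - 371296) = √(-1/207 - 371296) = √(-76858273/207) = I*√1767740279/69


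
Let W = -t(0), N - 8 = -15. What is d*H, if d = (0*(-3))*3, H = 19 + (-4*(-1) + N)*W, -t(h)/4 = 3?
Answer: 0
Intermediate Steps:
N = -7 (N = 8 - 15 = -7)
t(h) = -12 (t(h) = -4*3 = -12)
W = 12 (W = -1*(-12) = 12)
H = -17 (H = 19 + (-4*(-1) - 7)*12 = 19 + (4 - 7)*12 = 19 - 3*12 = 19 - 36 = -17)
d = 0 (d = 0*3 = 0)
d*H = 0*(-17) = 0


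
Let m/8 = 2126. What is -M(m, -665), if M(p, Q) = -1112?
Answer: 1112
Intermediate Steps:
m = 17008 (m = 8*2126 = 17008)
-M(m, -665) = -1*(-1112) = 1112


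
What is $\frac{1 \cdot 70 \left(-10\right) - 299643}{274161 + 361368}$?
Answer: $- \frac{300343}{635529} \approx -0.47259$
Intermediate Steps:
$\frac{1 \cdot 70 \left(-10\right) - 299643}{274161 + 361368} = \frac{70 \left(-10\right) - 299643}{635529} = \left(-700 - 299643\right) \frac{1}{635529} = \left(-300343\right) \frac{1}{635529} = - \frac{300343}{635529}$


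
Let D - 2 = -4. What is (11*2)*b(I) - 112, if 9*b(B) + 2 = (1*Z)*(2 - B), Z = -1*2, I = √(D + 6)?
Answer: -1052/9 ≈ -116.89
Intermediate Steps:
D = -2 (D = 2 - 4 = -2)
I = 2 (I = √(-2 + 6) = √4 = 2)
Z = -2
b(B) = -⅔ + 2*B/9 (b(B) = -2/9 + ((1*(-2))*(2 - B))/9 = -2/9 + (-2*(2 - B))/9 = -2/9 + (-4 + 2*B)/9 = -2/9 + (-4/9 + 2*B/9) = -⅔ + 2*B/9)
(11*2)*b(I) - 112 = (11*2)*(-⅔ + (2/9)*2) - 112 = 22*(-⅔ + 4/9) - 112 = 22*(-2/9) - 112 = -44/9 - 112 = -1052/9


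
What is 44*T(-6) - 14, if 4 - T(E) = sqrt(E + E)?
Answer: 162 - 88*I*sqrt(3) ≈ 162.0 - 152.42*I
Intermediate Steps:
T(E) = 4 - sqrt(2)*sqrt(E) (T(E) = 4 - sqrt(E + E) = 4 - sqrt(2*E) = 4 - sqrt(2)*sqrt(E))
44*T(-6) - 14 = 44*(4 - sqrt(2)*sqrt(-6)) - 14 = 44*(4 - sqrt(2)*I*sqrt(6)) - 14 = 44*(4 - 2*I*sqrt(3)) - 14 = (176 - 88*I*sqrt(3)) - 14 = 162 - 88*I*sqrt(3)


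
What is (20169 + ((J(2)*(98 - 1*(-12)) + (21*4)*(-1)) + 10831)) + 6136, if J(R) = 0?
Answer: 37052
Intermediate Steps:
(20169 + ((J(2)*(98 - 1*(-12)) + (21*4)*(-1)) + 10831)) + 6136 = (20169 + ((0*(98 - 1*(-12)) + (21*4)*(-1)) + 10831)) + 6136 = (20169 + ((0*(98 + 12) + 84*(-1)) + 10831)) + 6136 = (20169 + ((0*110 - 84) + 10831)) + 6136 = (20169 + ((0 - 84) + 10831)) + 6136 = (20169 + (-84 + 10831)) + 6136 = (20169 + 10747) + 6136 = 30916 + 6136 = 37052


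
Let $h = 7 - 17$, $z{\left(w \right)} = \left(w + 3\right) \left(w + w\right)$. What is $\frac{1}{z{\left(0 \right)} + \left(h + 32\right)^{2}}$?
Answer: $\frac{1}{484} \approx 0.0020661$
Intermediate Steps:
$z{\left(w \right)} = 2 w \left(3 + w\right)$ ($z{\left(w \right)} = \left(3 + w\right) 2 w = 2 w \left(3 + w\right)$)
$h = -10$ ($h = 7 - 17 = -10$)
$\frac{1}{z{\left(0 \right)} + \left(h + 32\right)^{2}} = \frac{1}{2 \cdot 0 \left(3 + 0\right) + \left(-10 + 32\right)^{2}} = \frac{1}{2 \cdot 0 \cdot 3 + 22^{2}} = \frac{1}{0 + 484} = \frac{1}{484}$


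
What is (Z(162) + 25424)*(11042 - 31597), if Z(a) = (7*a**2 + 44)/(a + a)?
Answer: -43274071510/81 ≈ -5.3425e+8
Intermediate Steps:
Z(a) = (44 + 7*a**2)/(2*a) (Z(a) = (44 + 7*a**2)/((2*a)) = (44 + 7*a**2)*(1/(2*a)) = (44 + 7*a**2)/(2*a))
(Z(162) + 25424)*(11042 - 31597) = ((22/162 + (7/2)*162) + 25424)*(11042 - 31597) = ((22*(1/162) + 567) + 25424)*(-20555) = ((11/81 + 567) + 25424)*(-20555) = (45938/81 + 25424)*(-20555) = (2105282/81)*(-20555) = -43274071510/81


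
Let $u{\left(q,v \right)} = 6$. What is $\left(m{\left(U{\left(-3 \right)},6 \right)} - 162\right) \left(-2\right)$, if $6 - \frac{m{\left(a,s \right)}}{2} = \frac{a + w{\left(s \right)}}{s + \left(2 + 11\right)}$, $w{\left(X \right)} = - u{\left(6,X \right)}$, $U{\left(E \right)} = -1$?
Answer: $\frac{5672}{19} \approx 298.53$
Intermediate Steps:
$w{\left(X \right)} = -6$ ($w{\left(X \right)} = \left(-1\right) 6 = -6$)
$m{\left(a,s \right)} = 12 - \frac{2 \left(-6 + a\right)}{13 + s}$ ($m{\left(a,s \right)} = 12 - 2 \frac{a - 6}{s + \left(2 + 11\right)} = 12 - 2 \frac{-6 + a}{s + 13} = 12 - 2 \frac{-6 + a}{13 + s} = 12 - \frac{2 \left(-6 + a\right)}{13 + s}$)
$\left(m{\left(U{\left(-3 \right)},6 \right)} - 162\right) \left(-2\right) = \left(\frac{2 \left(84 - -1 + 6 \cdot 6\right)}{13 + 6} - 162\right) \left(-2\right) = \left(\frac{2 \left(84 + 1 + 36\right)}{19} - 162\right) \left(-2\right) = \left(2 \cdot \frac{1}{19} \cdot 121 - 162\right) \left(-2\right) = \left(\frac{242}{19} - 162\right) \left(-2\right) = \left(- \frac{2836}{19}\right) \left(-2\right) = \frac{5672}{19}$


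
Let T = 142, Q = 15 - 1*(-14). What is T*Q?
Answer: 4118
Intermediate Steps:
Q = 29 (Q = 15 + 14 = 29)
T*Q = 142*29 = 4118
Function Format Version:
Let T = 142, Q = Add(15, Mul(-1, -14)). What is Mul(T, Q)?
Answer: 4118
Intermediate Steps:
Q = 29 (Q = Add(15, 14) = 29)
Mul(T, Q) = Mul(142, 29) = 4118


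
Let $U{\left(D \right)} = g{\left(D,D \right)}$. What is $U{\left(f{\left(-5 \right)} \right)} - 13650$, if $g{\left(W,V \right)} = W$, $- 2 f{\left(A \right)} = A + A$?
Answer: $-13645$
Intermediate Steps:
$f{\left(A \right)} = - A$ ($f{\left(A \right)} = - \frac{A + A}{2} = - \frac{2 A}{2} = - A$)
$U{\left(D \right)} = D$
$U{\left(f{\left(-5 \right)} \right)} - 13650 = \left(-1\right) \left(-5\right) - 13650 = 5 - 13650 = -13645$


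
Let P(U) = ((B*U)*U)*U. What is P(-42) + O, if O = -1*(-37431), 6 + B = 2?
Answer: 333783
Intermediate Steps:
B = -4 (B = -6 + 2 = -4)
O = 37431
P(U) = -4*U³ (P(U) = ((-4*U)*U)*U = (-4*U²)*U = -4*U³)
P(-42) + O = -4*(-42)³ + 37431 = -4*(-74088) + 37431 = 296352 + 37431 = 333783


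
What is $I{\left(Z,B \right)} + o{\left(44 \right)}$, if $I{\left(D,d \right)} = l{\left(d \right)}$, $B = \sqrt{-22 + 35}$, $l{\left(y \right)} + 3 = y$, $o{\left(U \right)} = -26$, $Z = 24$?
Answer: $-29 + \sqrt{13} \approx -25.394$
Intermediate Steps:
$l{\left(y \right)} = -3 + y$
$B = \sqrt{13} \approx 3.6056$
$I{\left(D,d \right)} = -3 + d$
$I{\left(Z,B \right)} + o{\left(44 \right)} = \left(-3 + \sqrt{13}\right) - 26 = -29 + \sqrt{13}$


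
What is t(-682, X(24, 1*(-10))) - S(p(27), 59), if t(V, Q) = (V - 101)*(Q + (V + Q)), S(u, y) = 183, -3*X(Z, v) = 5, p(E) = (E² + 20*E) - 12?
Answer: 536433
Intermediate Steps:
p(E) = -12 + E² + 20*E
X(Z, v) = -5/3 (X(Z, v) = -⅓*5 = -5/3)
t(V, Q) = (-101 + V)*(V + 2*Q) (t(V, Q) = (-101 + V)*(Q + (Q + V)) = (-101 + V)*(V + 2*Q))
t(-682, X(24, 1*(-10))) - S(p(27), 59) = ((-682)² - 202*(-5/3) - 101*(-682) + 2*(-5/3)*(-682)) - 1*183 = (465124 + 1010/3 + 68882 + 6820/3) - 183 = 536616 - 183 = 536433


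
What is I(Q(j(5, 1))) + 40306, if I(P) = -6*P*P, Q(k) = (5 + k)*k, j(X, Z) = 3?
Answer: 36850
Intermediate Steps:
Q(k) = k*(5 + k)
I(P) = -6*P²
I(Q(j(5, 1))) + 40306 = -6*9*(5 + 3)² + 40306 = -6*(3*8)² + 40306 = -6*24² + 40306 = -6*576 + 40306 = -3456 + 40306 = 36850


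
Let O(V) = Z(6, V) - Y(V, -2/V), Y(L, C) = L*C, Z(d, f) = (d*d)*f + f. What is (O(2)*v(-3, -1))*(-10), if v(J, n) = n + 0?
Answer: 760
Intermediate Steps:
Z(d, f) = f + f*d² (Z(d, f) = d²*f + f = f*d² + f = f + f*d²)
v(J, n) = n
Y(L, C) = C*L
O(V) = 2 + 37*V (O(V) = V*(1 + 6²) - (-2/V)*V = V*(1 + 36) - 1*(-2) = V*37 + 2 = 37*V + 2 = 2 + 37*V)
(O(2)*v(-3, -1))*(-10) = ((2 + 37*2)*(-1))*(-10) = ((2 + 74)*(-1))*(-10) = (76*(-1))*(-10) = -76*(-10) = 760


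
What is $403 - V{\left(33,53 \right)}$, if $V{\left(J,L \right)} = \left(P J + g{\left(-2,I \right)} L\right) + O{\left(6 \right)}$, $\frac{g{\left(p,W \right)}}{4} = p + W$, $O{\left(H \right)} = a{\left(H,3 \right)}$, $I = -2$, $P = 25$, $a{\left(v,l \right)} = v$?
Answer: $420$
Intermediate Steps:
$O{\left(H \right)} = H$
$g{\left(p,W \right)} = 4 W + 4 p$ ($g{\left(p,W \right)} = 4 \left(p + W\right) = 4 \left(W + p\right) = 4 W + 4 p$)
$V{\left(J,L \right)} = 6 - 16 L + 25 J$ ($V{\left(J,L \right)} = \left(25 J + \left(4 \left(-2\right) + 4 \left(-2\right)\right) L\right) + 6 = \left(25 J + \left(-8 - 8\right) L\right) + 6 = \left(25 J - 16 L\right) + 6 = \left(- 16 L + 25 J\right) + 6 = 6 - 16 L + 25 J$)
$403 - V{\left(33,53 \right)} = 403 - \left(6 - 848 + 25 \cdot 33\right) = 403 - \left(6 - 848 + 825\right) = 403 - -17 = 403 + 17 = 420$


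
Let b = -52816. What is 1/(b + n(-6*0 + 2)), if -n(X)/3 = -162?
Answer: -1/52330 ≈ -1.9109e-5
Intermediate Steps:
n(X) = 486 (n(X) = -3*(-162) = 486)
1/(b + n(-6*0 + 2)) = 1/(-52816 + 486) = 1/(-52330) = -1/52330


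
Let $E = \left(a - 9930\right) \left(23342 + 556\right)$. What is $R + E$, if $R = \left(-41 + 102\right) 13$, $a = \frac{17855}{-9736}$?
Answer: $- \frac{1155420646591}{4868} \approx -2.3735 \cdot 10^{8}$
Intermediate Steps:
$a = - \frac{17855}{9736}$ ($a = 17855 \left(- \frac{1}{9736}\right) = - \frac{17855}{9736} \approx -1.8339$)
$R = 793$ ($R = 61 \cdot 13 = 793$)
$E = - \frac{1155424506915}{4868}$ ($E = \left(- \frac{17855}{9736} - 9930\right) \left(23342 + 556\right) = \left(- \frac{96696335}{9736}\right) 23898 = - \frac{1155424506915}{4868} \approx -2.3735 \cdot 10^{8}$)
$R + E = 793 - \frac{1155424506915}{4868} = - \frac{1155420646591}{4868}$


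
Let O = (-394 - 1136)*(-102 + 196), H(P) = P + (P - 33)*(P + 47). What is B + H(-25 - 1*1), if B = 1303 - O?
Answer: 143858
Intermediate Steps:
H(P) = P + (-33 + P)*(47 + P)
O = -143820 (O = -1530*94 = -143820)
B = 145123 (B = 1303 - 1*(-143820) = 1303 + 143820 = 145123)
B + H(-25 - 1*1) = 145123 + (-1551 + (-25 - 1*1)² + 15*(-25 - 1*1)) = 145123 + (-1551 + (-25 - 1)² + 15*(-25 - 1)) = 145123 + (-1551 + (-26)² + 15*(-26)) = 145123 + (-1551 + 676 - 390) = 145123 - 1265 = 143858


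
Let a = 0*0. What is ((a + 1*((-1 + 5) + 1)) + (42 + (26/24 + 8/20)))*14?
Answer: 20363/30 ≈ 678.77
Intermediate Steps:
a = 0
((a + 1*((-1 + 5) + 1)) + (42 + (26/24 + 8/20)))*14 = ((0 + 1*((-1 + 5) + 1)) + (42 + (26/24 + 8/20)))*14 = ((0 + 1*(4 + 1)) + (42 + (26*(1/24) + 8*(1/20))))*14 = ((0 + 1*5) + (42 + (13/12 + 2/5)))*14 = ((0 + 5) + (42 + 89/60))*14 = (5 + 2609/60)*14 = (2909/60)*14 = 20363/30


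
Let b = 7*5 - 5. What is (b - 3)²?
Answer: 729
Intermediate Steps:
b = 30 (b = 35 - 5 = 30)
(b - 3)² = (30 - 3)² = 27² = 729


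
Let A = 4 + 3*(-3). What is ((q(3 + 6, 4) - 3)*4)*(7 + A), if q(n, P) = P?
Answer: 8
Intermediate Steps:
A = -5 (A = 4 - 9 = -5)
((q(3 + 6, 4) - 3)*4)*(7 + A) = ((4 - 3)*4)*(7 - 5) = (1*4)*2 = 4*2 = 8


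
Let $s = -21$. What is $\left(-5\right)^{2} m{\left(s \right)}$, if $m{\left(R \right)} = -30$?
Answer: $-750$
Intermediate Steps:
$\left(-5\right)^{2} m{\left(s \right)} = \left(-5\right)^{2} \left(-30\right) = 25 \left(-30\right) = -750$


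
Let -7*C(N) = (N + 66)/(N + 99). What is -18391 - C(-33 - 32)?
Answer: -4377057/238 ≈ -18391.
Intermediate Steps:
C(N) = -(66 + N)/(7*(99 + N)) (C(N) = -(N + 66)/(7*(N + 99)) = -(66 + N)/(7*(99 + N)))
-18391 - C(-33 - 32) = -18391 - (-66 - (-33 - 32))/(7*(99 + (-33 - 32))) = -18391 - (-66 - 1*(-65))/(7*(99 - 65)) = -18391 - (-66 + 65)/(7*34) = -18391 - (-1)/(7*34) = -18391 - 1*(-1/238) = -18391 + 1/238 = -4377057/238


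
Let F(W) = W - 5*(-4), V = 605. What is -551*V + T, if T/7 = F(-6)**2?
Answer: -331983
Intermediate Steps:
F(W) = 20 + W (F(W) = W + 20 = 20 + W)
T = 1372 (T = 7*(20 - 6)**2 = 7*14**2 = 7*196 = 1372)
-551*V + T = -551*605 + 1372 = -333355 + 1372 = -331983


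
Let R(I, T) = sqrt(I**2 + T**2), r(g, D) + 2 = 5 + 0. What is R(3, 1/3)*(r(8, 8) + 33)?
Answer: 12*sqrt(82) ≈ 108.66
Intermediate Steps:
r(g, D) = 3 (r(g, D) = -2 + (5 + 0) = -2 + 5 = 3)
R(3, 1/3)*(r(8, 8) + 33) = sqrt(3**2 + (1/3)**2)*(3 + 33) = sqrt(9 + (1/3)**2)*36 = sqrt(9 + 1/9)*36 = sqrt(82/9)*36 = (sqrt(82)/3)*36 = 12*sqrt(82)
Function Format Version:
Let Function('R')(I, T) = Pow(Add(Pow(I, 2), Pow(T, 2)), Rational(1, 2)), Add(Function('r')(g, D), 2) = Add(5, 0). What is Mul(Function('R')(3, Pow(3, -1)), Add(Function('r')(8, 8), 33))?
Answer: Mul(12, Pow(82, Rational(1, 2))) ≈ 108.66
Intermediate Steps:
Function('r')(g, D) = 3 (Function('r')(g, D) = Add(-2, Add(5, 0)) = Add(-2, 5) = 3)
Mul(Function('R')(3, Pow(3, -1)), Add(Function('r')(8, 8), 33)) = Mul(Pow(Add(Pow(3, 2), Pow(Pow(3, -1), 2)), Rational(1, 2)), Add(3, 33)) = Mul(Pow(Add(9, Pow(Rational(1, 3), 2)), Rational(1, 2)), 36) = Mul(Pow(Add(9, Rational(1, 9)), Rational(1, 2)), 36) = Mul(Pow(Rational(82, 9), Rational(1, 2)), 36) = Mul(Mul(Rational(1, 3), Pow(82, Rational(1, 2))), 36) = Mul(12, Pow(82, Rational(1, 2)))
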